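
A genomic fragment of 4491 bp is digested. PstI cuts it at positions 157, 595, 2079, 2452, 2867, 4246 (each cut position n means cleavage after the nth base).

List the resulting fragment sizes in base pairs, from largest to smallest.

1484, 1379, 438, 415, 373, 245, 157 bp

Linear molecule, 6 cuts → 7 fragments:
  157 − 0 = 157 bp
  595 − 157 = 438 bp
  2079 − 595 = 1484 bp
  2452 − 2079 = 373 bp
  2867 − 2452 = 415 bp
  4246 − 2867 = 1379 bp
  4491 − 4246 = 245 bp
Sorted largest to smallest: 1484, 1379, 438, 415, 373, 245, 157 bp.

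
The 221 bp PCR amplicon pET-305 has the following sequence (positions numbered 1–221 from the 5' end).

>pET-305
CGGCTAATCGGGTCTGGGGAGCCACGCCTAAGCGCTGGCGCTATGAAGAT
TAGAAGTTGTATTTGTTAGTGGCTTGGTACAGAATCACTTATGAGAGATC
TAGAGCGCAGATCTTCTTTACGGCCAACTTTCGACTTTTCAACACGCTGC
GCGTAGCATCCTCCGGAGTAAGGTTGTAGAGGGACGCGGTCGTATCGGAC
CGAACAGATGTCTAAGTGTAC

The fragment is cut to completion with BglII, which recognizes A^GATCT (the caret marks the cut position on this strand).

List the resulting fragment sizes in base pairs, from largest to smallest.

BglII sites (AGATCT) start at positions 96, 109.
BglII cuts after the first base of each site, so after positions 96, 109.
Linear molecule, 2 cuts → 3 fragments:
  1–96 → 96 bp
  97–109 → 13 bp
  110–221 → 112 bp
Sorted largest to smallest: 112, 96, 13 bp.

112, 96, 13 bp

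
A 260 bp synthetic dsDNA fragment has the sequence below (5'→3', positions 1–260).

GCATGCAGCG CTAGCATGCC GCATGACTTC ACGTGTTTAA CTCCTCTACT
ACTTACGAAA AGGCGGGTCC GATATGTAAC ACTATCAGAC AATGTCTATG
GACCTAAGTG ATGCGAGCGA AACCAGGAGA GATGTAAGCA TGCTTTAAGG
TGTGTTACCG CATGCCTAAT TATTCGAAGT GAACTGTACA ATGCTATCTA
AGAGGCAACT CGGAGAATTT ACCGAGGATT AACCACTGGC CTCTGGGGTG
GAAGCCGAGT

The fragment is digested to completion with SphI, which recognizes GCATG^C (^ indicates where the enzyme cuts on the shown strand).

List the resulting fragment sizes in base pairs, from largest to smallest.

124, 96, 22, 13, 5 bp

SphI sites (GCATGC) start at positions 1, 14, 138, 160.
SphI cuts after base 5 of each site (before the last base), so after positions 5, 18, 142, 164.
Linear molecule, 4 cuts → 5 fragments:
  1–5 → 5 bp
  6–18 → 13 bp
  19–142 → 124 bp
  143–164 → 22 bp
  165–260 → 96 bp
Sorted largest to smallest: 124, 96, 22, 13, 5 bp.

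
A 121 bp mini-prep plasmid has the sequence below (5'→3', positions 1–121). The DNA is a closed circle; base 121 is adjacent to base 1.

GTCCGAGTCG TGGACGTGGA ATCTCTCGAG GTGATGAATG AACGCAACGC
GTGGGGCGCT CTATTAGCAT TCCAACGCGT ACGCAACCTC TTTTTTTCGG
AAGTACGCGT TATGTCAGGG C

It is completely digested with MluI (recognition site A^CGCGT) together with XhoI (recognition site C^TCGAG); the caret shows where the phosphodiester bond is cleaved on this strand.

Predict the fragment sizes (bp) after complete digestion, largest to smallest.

MluI sites (ACGCGT) start at positions 47, 75, 105.
MluI cuts after the first base of each site, so after positions 47, 75, 105.
The XhoI site (CTCGAG) starts at position 25.
XhoI cuts after the first base of each site, so after position 25.
Combined cut positions: 25, 47, 75, 105.
Circular molecule, 4 cuts → 4 fragments:
  26–47 → 22 bp
  48–75 → 28 bp
  76–105 → 30 bp
  106–121 then 1–25 → 16 + 25 = 41 bp
Sorted largest to smallest: 41, 30, 28, 22 bp.

41, 30, 28, 22 bp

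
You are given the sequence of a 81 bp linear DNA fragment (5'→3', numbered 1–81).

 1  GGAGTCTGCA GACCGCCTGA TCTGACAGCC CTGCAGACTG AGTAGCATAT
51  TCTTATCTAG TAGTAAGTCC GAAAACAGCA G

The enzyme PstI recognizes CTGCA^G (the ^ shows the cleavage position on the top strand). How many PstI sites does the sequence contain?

CTGCAG occurs starting at positions 6, 31.
PstI cuts at 2 sites.

2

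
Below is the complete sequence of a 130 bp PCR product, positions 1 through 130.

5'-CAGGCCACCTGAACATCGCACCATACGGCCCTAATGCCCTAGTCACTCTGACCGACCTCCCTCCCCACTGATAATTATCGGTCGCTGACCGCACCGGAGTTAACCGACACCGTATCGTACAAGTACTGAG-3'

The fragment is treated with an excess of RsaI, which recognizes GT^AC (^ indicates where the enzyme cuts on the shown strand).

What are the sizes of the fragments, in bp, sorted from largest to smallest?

118, 6, 6 bp

RsaI sites (GTAC) start at positions 117, 123.
RsaI cuts after base 2 of each site, so after positions 118, 124.
Linear molecule, 2 cuts → 3 fragments:
  1–118 → 118 bp
  119–124 → 6 bp
  125–130 → 6 bp
Sorted largest to smallest: 118, 6, 6 bp.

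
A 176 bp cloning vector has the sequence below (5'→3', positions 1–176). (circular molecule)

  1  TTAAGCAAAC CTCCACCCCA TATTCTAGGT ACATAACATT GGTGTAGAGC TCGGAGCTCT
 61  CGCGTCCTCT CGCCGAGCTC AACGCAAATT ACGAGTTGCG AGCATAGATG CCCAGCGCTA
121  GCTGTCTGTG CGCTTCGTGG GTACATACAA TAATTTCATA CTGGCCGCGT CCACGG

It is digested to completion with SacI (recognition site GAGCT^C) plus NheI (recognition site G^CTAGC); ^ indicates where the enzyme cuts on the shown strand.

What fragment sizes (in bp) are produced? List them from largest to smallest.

SacI sites (GAGCTC) start at positions 47, 54, 75.
SacI cuts after base 5 of each site (before the last base), so after positions 51, 58, 79.
The NheI site (GCTAGC) starts at position 117.
NheI cuts after the first base of each site, so after position 117.
Combined cut positions: 51, 58, 79, 117.
Circular molecule, 4 cuts → 4 fragments:
  52–58 → 7 bp
  59–79 → 21 bp
  80–117 → 38 bp
  118–176 then 1–51 → 59 + 51 = 110 bp
Sorted largest to smallest: 110, 38, 21, 7 bp.

110, 38, 21, 7 bp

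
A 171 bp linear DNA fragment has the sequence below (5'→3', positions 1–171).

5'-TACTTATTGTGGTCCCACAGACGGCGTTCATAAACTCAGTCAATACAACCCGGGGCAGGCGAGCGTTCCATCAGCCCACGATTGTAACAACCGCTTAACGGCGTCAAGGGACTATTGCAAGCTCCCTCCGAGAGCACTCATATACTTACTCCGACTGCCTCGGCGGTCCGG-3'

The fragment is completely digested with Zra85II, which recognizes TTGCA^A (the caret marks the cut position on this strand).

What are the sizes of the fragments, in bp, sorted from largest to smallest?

119, 52 bp

The Zra85II site (TTGCAA) starts at position 115.
Zra85II cuts after base 5 of each site (before the last base), so after position 119.
Linear molecule, 1 cut → 2 fragments:
  1–119 → 119 bp
  120–171 → 52 bp
Sorted largest to smallest: 119, 52 bp.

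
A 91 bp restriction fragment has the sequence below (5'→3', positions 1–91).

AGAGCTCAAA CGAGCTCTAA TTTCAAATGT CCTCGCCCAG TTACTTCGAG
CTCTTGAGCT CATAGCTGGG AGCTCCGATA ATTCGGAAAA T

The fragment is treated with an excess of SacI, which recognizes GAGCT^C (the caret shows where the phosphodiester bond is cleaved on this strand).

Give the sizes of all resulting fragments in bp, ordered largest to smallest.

SacI sites (GAGCTC) start at positions 2, 12, 48, 56, 70.
SacI cuts after base 5 of each site (before the last base), so after positions 6, 16, 52, 60, 74.
Linear molecule, 5 cuts → 6 fragments:
  1–6 → 6 bp
  7–16 → 10 bp
  17–52 → 36 bp
  53–60 → 8 bp
  61–74 → 14 bp
  75–91 → 17 bp
Sorted largest to smallest: 36, 17, 14, 10, 8, 6 bp.

36, 17, 14, 10, 8, 6 bp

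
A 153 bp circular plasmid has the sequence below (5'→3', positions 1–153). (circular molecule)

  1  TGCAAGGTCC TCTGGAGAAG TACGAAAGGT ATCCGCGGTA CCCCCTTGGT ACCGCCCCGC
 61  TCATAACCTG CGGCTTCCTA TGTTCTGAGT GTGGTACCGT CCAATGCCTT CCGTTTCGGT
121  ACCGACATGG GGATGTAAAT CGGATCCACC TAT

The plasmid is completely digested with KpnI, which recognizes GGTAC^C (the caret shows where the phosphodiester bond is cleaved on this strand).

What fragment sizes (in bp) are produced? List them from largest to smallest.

72, 45, 25, 11 bp

KpnI sites (GGTACC) start at positions 37, 48, 93, 118.
KpnI cuts after base 5 of each site (before the last base), so after positions 41, 52, 97, 122.
Circular molecule, 4 cuts → 4 fragments:
  42–52 → 11 bp
  53–97 → 45 bp
  98–122 → 25 bp
  123–153 then 1–41 → 31 + 41 = 72 bp
Sorted largest to smallest: 72, 45, 25, 11 bp.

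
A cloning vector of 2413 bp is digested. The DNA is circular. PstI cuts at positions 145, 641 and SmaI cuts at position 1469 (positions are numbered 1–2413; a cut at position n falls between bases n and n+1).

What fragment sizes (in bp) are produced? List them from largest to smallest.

Combined cut positions (sorted): 145, 641, 1469.
Circular molecule, 3 cuts → 3 fragments:
  641 − 145 = 496 bp
  1469 − 641 = 828 bp
  wrap: 2413 − 1469 + 145 = 1089 bp
Sorted largest to smallest: 1089, 828, 496 bp.

1089, 828, 496 bp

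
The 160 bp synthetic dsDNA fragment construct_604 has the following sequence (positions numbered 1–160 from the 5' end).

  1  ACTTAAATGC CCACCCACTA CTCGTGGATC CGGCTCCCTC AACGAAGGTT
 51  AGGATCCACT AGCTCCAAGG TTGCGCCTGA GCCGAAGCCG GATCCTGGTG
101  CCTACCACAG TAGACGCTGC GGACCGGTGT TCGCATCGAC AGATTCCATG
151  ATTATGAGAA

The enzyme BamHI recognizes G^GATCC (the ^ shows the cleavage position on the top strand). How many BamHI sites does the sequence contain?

GGATCC occurs starting at positions 26, 52, 90.
BamHI cuts at 3 sites.

3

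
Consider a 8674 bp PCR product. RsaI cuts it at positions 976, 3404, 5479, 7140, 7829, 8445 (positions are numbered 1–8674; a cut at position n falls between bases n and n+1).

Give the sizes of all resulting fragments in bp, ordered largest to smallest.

2428, 2075, 1661, 976, 689, 616, 229 bp

Linear molecule, 6 cuts → 7 fragments:
  976 − 0 = 976 bp
  3404 − 976 = 2428 bp
  5479 − 3404 = 2075 bp
  7140 − 5479 = 1661 bp
  7829 − 7140 = 689 bp
  8445 − 7829 = 616 bp
  8674 − 8445 = 229 bp
Sorted largest to smallest: 2428, 2075, 1661, 976, 689, 616, 229 bp.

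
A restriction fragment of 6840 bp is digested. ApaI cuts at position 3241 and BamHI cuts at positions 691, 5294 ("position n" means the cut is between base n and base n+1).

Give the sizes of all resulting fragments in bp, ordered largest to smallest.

Combined cut positions (sorted): 691, 3241, 5294.
Linear molecule, 3 cuts → 4 fragments:
  691 − 0 = 691 bp
  3241 − 691 = 2550 bp
  5294 − 3241 = 2053 bp
  6840 − 5294 = 1546 bp
Sorted largest to smallest: 2550, 2053, 1546, 691 bp.

2550, 2053, 1546, 691 bp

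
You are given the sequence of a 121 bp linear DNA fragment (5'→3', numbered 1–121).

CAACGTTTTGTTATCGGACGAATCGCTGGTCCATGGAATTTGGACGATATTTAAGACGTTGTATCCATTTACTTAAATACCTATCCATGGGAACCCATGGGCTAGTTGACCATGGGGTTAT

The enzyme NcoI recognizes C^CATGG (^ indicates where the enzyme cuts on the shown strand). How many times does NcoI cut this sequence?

4

CCATGG occurs starting at positions 31, 85, 95, 110.
NcoI cuts at 4 sites.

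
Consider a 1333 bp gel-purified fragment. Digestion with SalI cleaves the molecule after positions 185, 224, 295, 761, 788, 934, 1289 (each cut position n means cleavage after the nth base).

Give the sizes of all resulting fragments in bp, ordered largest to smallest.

Linear molecule, 7 cuts → 8 fragments:
  185 − 0 = 185 bp
  224 − 185 = 39 bp
  295 − 224 = 71 bp
  761 − 295 = 466 bp
  788 − 761 = 27 bp
  934 − 788 = 146 bp
  1289 − 934 = 355 bp
  1333 − 1289 = 44 bp
Sorted largest to smallest: 466, 355, 185, 146, 71, 44, 39, 27 bp.

466, 355, 185, 146, 71, 44, 39, 27 bp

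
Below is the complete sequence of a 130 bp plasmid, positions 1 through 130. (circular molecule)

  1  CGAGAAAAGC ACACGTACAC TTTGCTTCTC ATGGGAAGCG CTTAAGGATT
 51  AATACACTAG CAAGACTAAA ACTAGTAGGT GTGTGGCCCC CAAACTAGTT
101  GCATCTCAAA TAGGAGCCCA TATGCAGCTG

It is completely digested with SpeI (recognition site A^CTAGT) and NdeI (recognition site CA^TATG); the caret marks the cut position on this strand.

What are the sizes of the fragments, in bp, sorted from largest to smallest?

SpeI sites (ACTAGT) start at positions 71, 94.
SpeI cuts after the first base of each site, so after positions 71, 94.
The NdeI site (CATATG) starts at position 119.
NdeI cuts after base 2 of each site, so after position 120.
Combined cut positions: 71, 94, 120.
Circular molecule, 3 cuts → 3 fragments:
  72–94 → 23 bp
  95–120 → 26 bp
  121–130 then 1–71 → 10 + 71 = 81 bp
Sorted largest to smallest: 81, 26, 23 bp.

81, 26, 23 bp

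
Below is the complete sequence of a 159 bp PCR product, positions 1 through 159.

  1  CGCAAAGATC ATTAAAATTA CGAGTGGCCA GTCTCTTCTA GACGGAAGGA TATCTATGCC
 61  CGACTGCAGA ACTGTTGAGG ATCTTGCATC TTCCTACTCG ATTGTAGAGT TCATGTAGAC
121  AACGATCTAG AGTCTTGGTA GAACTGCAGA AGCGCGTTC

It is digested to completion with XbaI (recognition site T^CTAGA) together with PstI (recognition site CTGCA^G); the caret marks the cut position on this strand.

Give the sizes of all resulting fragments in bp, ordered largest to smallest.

58, 37, 31, 22, 11 bp

XbaI sites (TCTAGA) start at positions 37, 126.
XbaI cuts after the first base of each site, so after positions 37, 126.
PstI sites (CTGCAG) start at positions 64, 144.
PstI cuts after base 5 of each site (before the last base), so after positions 68, 148.
Combined cut positions: 37, 68, 126, 148.
Linear molecule, 4 cuts → 5 fragments:
  1–37 → 37 bp
  38–68 → 31 bp
  69–126 → 58 bp
  127–148 → 22 bp
  149–159 → 11 bp
Sorted largest to smallest: 58, 37, 31, 22, 11 bp.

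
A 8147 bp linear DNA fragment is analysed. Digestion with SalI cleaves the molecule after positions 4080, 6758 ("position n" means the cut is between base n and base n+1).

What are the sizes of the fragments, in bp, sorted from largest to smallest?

Linear molecule, 2 cuts → 3 fragments:
  4080 − 0 = 4080 bp
  6758 − 4080 = 2678 bp
  8147 − 6758 = 1389 bp
Sorted largest to smallest: 4080, 2678, 1389 bp.

4080, 2678, 1389 bp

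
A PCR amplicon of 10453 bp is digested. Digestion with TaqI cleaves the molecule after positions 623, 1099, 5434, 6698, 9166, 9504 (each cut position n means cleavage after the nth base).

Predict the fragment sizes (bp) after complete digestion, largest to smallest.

Linear molecule, 6 cuts → 7 fragments:
  623 − 0 = 623 bp
  1099 − 623 = 476 bp
  5434 − 1099 = 4335 bp
  6698 − 5434 = 1264 bp
  9166 − 6698 = 2468 bp
  9504 − 9166 = 338 bp
  10453 − 9504 = 949 bp
Sorted largest to smallest: 4335, 2468, 1264, 949, 623, 476, 338 bp.

4335, 2468, 1264, 949, 623, 476, 338 bp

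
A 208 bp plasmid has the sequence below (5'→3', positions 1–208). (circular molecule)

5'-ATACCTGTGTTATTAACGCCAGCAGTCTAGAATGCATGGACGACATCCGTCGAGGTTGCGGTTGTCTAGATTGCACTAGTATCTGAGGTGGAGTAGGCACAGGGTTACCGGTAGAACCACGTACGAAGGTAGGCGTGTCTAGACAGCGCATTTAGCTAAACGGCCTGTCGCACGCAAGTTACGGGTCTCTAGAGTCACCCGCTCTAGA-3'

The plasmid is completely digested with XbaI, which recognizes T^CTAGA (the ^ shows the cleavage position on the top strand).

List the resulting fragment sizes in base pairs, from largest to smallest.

73, 50, 39, 31, 15 bp

XbaI sites (TCTAGA) start at positions 26, 65, 138, 188, 203.
XbaI cuts after the first base of each site, so after positions 26, 65, 138, 188, 203.
Circular molecule, 5 cuts → 5 fragments:
  27–65 → 39 bp
  66–138 → 73 bp
  139–188 → 50 bp
  189–203 → 15 bp
  204–208 then 1–26 → 5 + 26 = 31 bp
Sorted largest to smallest: 73, 50, 39, 31, 15 bp.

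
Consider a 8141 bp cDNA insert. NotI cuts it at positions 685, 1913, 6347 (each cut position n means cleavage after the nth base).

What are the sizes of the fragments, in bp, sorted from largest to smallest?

Linear molecule, 3 cuts → 4 fragments:
  685 − 0 = 685 bp
  1913 − 685 = 1228 bp
  6347 − 1913 = 4434 bp
  8141 − 6347 = 1794 bp
Sorted largest to smallest: 4434, 1794, 1228, 685 bp.

4434, 1794, 1228, 685 bp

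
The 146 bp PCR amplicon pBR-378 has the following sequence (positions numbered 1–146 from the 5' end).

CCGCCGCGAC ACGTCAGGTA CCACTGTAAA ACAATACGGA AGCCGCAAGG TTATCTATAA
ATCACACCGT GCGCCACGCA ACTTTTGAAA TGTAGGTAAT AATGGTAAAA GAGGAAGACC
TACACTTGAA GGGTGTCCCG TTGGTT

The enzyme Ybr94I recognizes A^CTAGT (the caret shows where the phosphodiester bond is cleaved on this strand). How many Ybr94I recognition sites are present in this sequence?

No occurrence of ACTAGT is present in the sequence.
Ybr94I does not cut: 0 sites.

0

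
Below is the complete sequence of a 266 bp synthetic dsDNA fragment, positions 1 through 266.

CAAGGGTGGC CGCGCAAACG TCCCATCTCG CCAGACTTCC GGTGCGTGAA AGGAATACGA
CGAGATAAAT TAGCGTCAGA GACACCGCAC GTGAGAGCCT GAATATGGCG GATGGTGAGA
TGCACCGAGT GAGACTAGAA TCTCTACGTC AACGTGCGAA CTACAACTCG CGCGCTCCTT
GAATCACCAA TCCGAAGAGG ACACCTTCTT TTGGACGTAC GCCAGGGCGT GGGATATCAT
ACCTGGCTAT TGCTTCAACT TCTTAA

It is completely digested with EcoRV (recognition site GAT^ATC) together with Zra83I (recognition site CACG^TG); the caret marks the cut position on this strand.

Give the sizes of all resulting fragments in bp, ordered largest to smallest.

144, 91, 31 bp

The EcoRV site (GATATC) starts at position 233.
EcoRV cuts after base 3 of each site, so after position 235.
The Zra83I site (CACGTG) starts at position 88.
Zra83I cuts after base 4 of each site, so after position 91.
Combined cut positions: 91, 235.
Linear molecule, 2 cuts → 3 fragments:
  1–91 → 91 bp
  92–235 → 144 bp
  236–266 → 31 bp
Sorted largest to smallest: 144, 91, 31 bp.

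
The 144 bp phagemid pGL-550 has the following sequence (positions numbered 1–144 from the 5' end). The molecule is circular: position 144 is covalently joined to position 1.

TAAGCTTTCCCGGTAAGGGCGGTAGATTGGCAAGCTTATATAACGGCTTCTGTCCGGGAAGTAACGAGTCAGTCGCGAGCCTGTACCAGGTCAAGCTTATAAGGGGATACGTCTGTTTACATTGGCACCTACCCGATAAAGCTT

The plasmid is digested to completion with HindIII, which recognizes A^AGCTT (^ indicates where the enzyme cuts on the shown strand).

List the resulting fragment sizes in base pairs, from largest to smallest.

HindIII sites (AAGCTT) start at positions 2, 32, 93, 139.
HindIII cuts after the first base of each site, so after positions 2, 32, 93, 139.
Circular molecule, 4 cuts → 4 fragments:
  3–32 → 30 bp
  33–93 → 61 bp
  94–139 → 46 bp
  140–144 then 1–2 → 5 + 2 = 7 bp
Sorted largest to smallest: 61, 46, 30, 7 bp.

61, 46, 30, 7 bp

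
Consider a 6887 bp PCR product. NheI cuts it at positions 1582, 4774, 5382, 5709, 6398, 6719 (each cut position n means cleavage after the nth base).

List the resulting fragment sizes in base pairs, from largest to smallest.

3192, 1582, 689, 608, 327, 321, 168 bp

Linear molecule, 6 cuts → 7 fragments:
  1582 − 0 = 1582 bp
  4774 − 1582 = 3192 bp
  5382 − 4774 = 608 bp
  5709 − 5382 = 327 bp
  6398 − 5709 = 689 bp
  6719 − 6398 = 321 bp
  6887 − 6719 = 168 bp
Sorted largest to smallest: 3192, 1582, 689, 608, 327, 321, 168 bp.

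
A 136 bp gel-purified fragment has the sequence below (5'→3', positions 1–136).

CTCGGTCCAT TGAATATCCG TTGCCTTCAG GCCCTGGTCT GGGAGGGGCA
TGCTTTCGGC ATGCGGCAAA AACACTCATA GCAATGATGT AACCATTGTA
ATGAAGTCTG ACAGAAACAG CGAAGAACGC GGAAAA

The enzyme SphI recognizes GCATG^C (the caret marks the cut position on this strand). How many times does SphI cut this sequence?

GCATGC occurs starting at positions 48, 59.
SphI cuts at 2 sites.

2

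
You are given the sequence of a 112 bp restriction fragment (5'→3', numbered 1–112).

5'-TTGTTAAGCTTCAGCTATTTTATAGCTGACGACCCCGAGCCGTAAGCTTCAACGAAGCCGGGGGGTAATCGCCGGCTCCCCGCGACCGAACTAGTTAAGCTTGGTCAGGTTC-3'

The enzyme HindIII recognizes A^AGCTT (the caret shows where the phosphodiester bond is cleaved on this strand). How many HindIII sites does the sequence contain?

AAGCTT occurs starting at positions 6, 44, 97.
HindIII cuts at 3 sites.

3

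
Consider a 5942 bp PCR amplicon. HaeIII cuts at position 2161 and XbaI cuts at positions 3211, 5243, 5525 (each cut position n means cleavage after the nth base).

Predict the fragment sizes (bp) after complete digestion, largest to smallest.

Combined cut positions (sorted): 2161, 3211, 5243, 5525.
Linear molecule, 4 cuts → 5 fragments:
  2161 − 0 = 2161 bp
  3211 − 2161 = 1050 bp
  5243 − 3211 = 2032 bp
  5525 − 5243 = 282 bp
  5942 − 5525 = 417 bp
Sorted largest to smallest: 2161, 2032, 1050, 417, 282 bp.

2161, 2032, 1050, 417, 282 bp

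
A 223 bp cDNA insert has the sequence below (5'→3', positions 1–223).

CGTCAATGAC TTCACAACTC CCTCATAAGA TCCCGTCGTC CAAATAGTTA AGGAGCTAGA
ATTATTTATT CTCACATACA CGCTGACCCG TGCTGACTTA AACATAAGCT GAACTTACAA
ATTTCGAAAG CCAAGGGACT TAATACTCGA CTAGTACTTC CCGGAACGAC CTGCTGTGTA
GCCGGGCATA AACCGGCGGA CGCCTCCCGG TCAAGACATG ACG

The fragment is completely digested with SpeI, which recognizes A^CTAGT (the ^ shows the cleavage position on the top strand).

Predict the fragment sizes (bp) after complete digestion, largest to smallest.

150, 73 bp

The SpeI site (ACTAGT) starts at position 150.
SpeI cuts after the first base of each site, so after position 150.
Linear molecule, 1 cut → 2 fragments:
  1–150 → 150 bp
  151–223 → 73 bp
Sorted largest to smallest: 150, 73 bp.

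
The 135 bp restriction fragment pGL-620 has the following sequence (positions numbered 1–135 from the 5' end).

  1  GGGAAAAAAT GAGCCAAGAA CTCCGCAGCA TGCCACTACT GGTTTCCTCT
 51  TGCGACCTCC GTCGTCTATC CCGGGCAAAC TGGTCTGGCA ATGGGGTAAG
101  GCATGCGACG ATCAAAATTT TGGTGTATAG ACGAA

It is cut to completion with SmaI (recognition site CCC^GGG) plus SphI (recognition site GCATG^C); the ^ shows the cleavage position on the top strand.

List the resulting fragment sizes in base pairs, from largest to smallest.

The SmaI site (CCCGGG) starts at position 70.
SmaI cuts after base 3 of each site, so after position 72.
SphI sites (GCATGC) start at positions 28, 101.
SphI cuts after base 5 of each site (before the last base), so after positions 32, 105.
Combined cut positions: 32, 72, 105.
Linear molecule, 3 cuts → 4 fragments:
  1–32 → 32 bp
  33–72 → 40 bp
  73–105 → 33 bp
  106–135 → 30 bp
Sorted largest to smallest: 40, 33, 32, 30 bp.

40, 33, 32, 30 bp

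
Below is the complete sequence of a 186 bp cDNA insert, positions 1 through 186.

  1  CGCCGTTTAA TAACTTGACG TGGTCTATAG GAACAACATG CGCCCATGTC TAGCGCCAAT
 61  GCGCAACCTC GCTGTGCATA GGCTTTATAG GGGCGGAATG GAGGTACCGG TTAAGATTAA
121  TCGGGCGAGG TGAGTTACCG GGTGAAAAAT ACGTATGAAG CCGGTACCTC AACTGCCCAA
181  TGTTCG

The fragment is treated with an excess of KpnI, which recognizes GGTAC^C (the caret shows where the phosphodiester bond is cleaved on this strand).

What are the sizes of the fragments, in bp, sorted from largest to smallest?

107, 60, 19 bp

KpnI sites (GGTACC) start at positions 103, 163.
KpnI cuts after base 5 of each site (before the last base), so after positions 107, 167.
Linear molecule, 2 cuts → 3 fragments:
  1–107 → 107 bp
  108–167 → 60 bp
  168–186 → 19 bp
Sorted largest to smallest: 107, 60, 19 bp.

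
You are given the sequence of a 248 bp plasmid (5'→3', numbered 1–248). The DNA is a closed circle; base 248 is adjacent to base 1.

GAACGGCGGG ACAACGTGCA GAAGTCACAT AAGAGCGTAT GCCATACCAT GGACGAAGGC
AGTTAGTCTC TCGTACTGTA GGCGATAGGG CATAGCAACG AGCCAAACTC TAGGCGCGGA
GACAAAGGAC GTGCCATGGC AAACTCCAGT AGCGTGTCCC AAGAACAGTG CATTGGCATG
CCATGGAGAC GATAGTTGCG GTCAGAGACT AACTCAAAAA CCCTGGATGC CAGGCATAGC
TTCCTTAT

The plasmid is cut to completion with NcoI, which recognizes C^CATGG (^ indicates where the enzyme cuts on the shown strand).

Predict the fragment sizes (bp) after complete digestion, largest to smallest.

NcoI sites (CCATGG) start at positions 47, 134, 181.
NcoI cuts after the first base of each site, so after positions 47, 134, 181.
Circular molecule, 3 cuts → 3 fragments:
  48–134 → 87 bp
  135–181 → 47 bp
  182–248 then 1–47 → 67 + 47 = 114 bp
Sorted largest to smallest: 114, 87, 47 bp.

114, 87, 47 bp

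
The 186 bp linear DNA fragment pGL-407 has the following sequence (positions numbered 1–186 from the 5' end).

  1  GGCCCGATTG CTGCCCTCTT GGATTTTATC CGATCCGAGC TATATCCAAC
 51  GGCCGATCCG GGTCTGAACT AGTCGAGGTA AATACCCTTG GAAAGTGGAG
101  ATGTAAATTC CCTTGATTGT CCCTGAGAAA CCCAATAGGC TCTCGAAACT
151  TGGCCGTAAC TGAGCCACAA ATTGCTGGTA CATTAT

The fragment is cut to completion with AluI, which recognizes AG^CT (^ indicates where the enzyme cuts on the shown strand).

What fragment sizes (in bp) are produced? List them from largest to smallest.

The AluI site (AGCT) starts at position 38.
AluI cuts after base 2 of each site, so after position 39.
Linear molecule, 1 cut → 2 fragments:
  1–39 → 39 bp
  40–186 → 147 bp
Sorted largest to smallest: 147, 39 bp.

147, 39 bp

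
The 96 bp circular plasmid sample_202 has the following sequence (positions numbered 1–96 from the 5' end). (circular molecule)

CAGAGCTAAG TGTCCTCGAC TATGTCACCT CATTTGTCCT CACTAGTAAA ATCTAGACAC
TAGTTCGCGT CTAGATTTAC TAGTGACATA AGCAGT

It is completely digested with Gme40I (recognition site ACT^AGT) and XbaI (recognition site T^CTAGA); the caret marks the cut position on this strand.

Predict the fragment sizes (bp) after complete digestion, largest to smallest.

59, 11, 9, 9, 8 bp

Gme40I sites (ACTAGT) start at positions 42, 59, 79.
Gme40I cuts after base 3 of each site, so after positions 44, 61, 81.
XbaI sites (TCTAGA) start at positions 52, 70.
XbaI cuts after the first base of each site, so after positions 52, 70.
Combined cut positions: 44, 52, 61, 70, 81.
Circular molecule, 5 cuts → 5 fragments:
  45–52 → 8 bp
  53–61 → 9 bp
  62–70 → 9 bp
  71–81 → 11 bp
  82–96 then 1–44 → 15 + 44 = 59 bp
Sorted largest to smallest: 59, 11, 9, 9, 8 bp.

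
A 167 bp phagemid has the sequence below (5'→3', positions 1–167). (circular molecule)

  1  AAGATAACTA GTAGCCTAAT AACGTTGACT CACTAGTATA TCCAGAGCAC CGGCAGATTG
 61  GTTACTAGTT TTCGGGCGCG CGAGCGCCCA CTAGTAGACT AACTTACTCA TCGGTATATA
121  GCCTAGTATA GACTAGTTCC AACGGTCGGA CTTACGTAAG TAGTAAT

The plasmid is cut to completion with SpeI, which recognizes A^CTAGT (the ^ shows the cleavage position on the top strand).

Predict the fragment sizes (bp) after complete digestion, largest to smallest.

SpeI sites (ACTAGT) start at positions 7, 32, 64, 90, 132.
SpeI cuts after the first base of each site, so after positions 7, 32, 64, 90, 132.
Circular molecule, 5 cuts → 5 fragments:
  8–32 → 25 bp
  33–64 → 32 bp
  65–90 → 26 bp
  91–132 → 42 bp
  133–167 then 1–7 → 35 + 7 = 42 bp
Sorted largest to smallest: 42, 42, 32, 26, 25 bp.

42, 42, 32, 26, 25 bp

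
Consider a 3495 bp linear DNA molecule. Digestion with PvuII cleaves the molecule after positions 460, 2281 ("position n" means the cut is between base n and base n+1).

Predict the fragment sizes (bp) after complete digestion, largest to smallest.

1821, 1214, 460 bp

Linear molecule, 2 cuts → 3 fragments:
  460 − 0 = 460 bp
  2281 − 460 = 1821 bp
  3495 − 2281 = 1214 bp
Sorted largest to smallest: 1821, 1214, 460 bp.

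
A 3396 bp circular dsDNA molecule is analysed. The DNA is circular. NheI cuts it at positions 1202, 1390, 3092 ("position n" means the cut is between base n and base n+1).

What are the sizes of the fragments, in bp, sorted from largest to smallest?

Circular molecule, 3 cuts → 3 fragments:
  1390 − 1202 = 188 bp
  3092 − 1390 = 1702 bp
  wrap: 3396 − 3092 + 1202 = 1506 bp
Sorted largest to smallest: 1702, 1506, 188 bp.

1702, 1506, 188 bp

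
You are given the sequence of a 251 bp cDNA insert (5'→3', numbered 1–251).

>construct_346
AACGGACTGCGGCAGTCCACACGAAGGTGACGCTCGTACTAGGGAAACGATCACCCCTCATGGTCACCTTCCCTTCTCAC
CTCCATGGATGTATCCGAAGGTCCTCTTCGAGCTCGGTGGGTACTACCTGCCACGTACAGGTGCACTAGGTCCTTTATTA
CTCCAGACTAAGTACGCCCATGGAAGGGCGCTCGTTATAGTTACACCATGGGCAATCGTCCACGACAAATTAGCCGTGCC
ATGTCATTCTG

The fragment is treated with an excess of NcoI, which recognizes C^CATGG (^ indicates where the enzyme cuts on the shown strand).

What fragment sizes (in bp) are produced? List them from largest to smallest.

95, 83, 45, 28 bp

NcoI sites (CCATGG) start at positions 83, 178, 206.
NcoI cuts after the first base of each site, so after positions 83, 178, 206.
Linear molecule, 3 cuts → 4 fragments:
  1–83 → 83 bp
  84–178 → 95 bp
  179–206 → 28 bp
  207–251 → 45 bp
Sorted largest to smallest: 95, 83, 45, 28 bp.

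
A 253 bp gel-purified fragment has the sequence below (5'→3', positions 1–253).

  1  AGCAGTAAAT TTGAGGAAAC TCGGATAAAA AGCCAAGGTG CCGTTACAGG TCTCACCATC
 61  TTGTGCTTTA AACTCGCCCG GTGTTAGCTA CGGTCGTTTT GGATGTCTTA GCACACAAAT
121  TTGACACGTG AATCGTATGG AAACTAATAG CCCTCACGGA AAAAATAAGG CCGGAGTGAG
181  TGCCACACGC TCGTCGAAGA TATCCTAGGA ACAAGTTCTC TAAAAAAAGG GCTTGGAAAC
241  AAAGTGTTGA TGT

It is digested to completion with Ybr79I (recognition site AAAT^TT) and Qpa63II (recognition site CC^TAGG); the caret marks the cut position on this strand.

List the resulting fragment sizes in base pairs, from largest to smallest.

110, 85, 48, 10 bp

Ybr79I sites (AAATTT) start at positions 7, 117.
Ybr79I cuts after base 4 of each site, so after positions 10, 120.
The Qpa63II site (CCTAGG) starts at position 204.
Qpa63II cuts after base 2 of each site, so after position 205.
Combined cut positions: 10, 120, 205.
Linear molecule, 3 cuts → 4 fragments:
  1–10 → 10 bp
  11–120 → 110 bp
  121–205 → 85 bp
  206–253 → 48 bp
Sorted largest to smallest: 110, 85, 48, 10 bp.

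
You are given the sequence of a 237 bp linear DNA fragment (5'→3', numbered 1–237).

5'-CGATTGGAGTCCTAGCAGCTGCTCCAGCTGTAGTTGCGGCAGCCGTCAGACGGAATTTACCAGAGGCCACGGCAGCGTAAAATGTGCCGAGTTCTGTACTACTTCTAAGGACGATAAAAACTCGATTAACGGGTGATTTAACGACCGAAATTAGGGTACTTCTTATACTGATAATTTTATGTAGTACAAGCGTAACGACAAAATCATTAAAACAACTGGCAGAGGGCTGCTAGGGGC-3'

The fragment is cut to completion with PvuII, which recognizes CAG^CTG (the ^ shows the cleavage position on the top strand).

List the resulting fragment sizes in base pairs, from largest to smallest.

210, 18, 9 bp

PvuII sites (CAGCTG) start at positions 16, 25.
PvuII cuts after base 3 of each site, so after positions 18, 27.
Linear molecule, 2 cuts → 3 fragments:
  1–18 → 18 bp
  19–27 → 9 bp
  28–237 → 210 bp
Sorted largest to smallest: 210, 18, 9 bp.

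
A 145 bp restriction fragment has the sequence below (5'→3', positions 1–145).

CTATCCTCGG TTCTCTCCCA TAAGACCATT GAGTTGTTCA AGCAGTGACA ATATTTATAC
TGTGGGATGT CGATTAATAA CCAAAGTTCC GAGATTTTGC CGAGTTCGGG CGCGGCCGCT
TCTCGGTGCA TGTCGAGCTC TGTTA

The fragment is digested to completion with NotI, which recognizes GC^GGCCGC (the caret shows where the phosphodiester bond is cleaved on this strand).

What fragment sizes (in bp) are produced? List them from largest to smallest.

The NotI site (GCGGCCGC) starts at position 112.
NotI cuts after base 2 of each site, so after position 113.
Linear molecule, 1 cut → 2 fragments:
  1–113 → 113 bp
  114–145 → 32 bp
Sorted largest to smallest: 113, 32 bp.

113, 32 bp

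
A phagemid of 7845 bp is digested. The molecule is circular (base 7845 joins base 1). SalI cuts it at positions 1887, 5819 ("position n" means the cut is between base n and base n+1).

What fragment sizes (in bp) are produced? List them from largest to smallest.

Circular molecule, 2 cuts → 2 fragments:
  5819 − 1887 = 3932 bp
  wrap: 7845 − 5819 + 1887 = 3913 bp
Sorted largest to smallest: 3932, 3913 bp.

3932, 3913 bp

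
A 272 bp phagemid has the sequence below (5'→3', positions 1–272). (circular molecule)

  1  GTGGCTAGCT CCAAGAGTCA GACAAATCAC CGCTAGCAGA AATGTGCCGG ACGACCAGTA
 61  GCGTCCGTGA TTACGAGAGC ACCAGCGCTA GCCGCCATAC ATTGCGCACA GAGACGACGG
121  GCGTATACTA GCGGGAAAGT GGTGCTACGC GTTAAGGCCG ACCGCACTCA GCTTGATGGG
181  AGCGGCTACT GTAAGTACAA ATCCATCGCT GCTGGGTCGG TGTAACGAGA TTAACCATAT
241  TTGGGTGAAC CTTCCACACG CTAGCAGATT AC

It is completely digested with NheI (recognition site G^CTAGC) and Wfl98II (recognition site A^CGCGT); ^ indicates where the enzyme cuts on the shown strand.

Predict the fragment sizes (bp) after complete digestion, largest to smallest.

NheI sites (GCTAGC) start at positions 4, 32, 87, 260.
NheI cuts after the first base of each site, so after positions 4, 32, 87, 260.
The Wfl98II site (ACGCGT) starts at position 147.
Wfl98II cuts after the first base of each site, so after position 147.
Combined cut positions: 4, 32, 87, 147, 260.
Circular molecule, 5 cuts → 5 fragments:
  5–32 → 28 bp
  33–87 → 55 bp
  88–147 → 60 bp
  148–260 → 113 bp
  261–272 then 1–4 → 12 + 4 = 16 bp
Sorted largest to smallest: 113, 60, 55, 28, 16 bp.

113, 60, 55, 28, 16 bp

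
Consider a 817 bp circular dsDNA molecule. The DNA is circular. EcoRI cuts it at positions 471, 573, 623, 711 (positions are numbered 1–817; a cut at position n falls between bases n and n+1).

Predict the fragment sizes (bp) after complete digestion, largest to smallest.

577, 102, 88, 50 bp

Circular molecule, 4 cuts → 4 fragments:
  573 − 471 = 102 bp
  623 − 573 = 50 bp
  711 − 623 = 88 bp
  wrap: 817 − 711 + 471 = 577 bp
Sorted largest to smallest: 577, 102, 88, 50 bp.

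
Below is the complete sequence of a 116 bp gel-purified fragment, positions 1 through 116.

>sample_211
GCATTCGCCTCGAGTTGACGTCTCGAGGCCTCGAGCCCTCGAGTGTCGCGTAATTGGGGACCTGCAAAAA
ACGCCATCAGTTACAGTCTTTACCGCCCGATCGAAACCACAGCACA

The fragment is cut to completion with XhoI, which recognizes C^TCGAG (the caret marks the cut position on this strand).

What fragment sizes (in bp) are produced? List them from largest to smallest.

78, 13, 9, 8, 8 bp

XhoI sites (CTCGAG) start at positions 9, 22, 30, 38.
XhoI cuts after the first base of each site, so after positions 9, 22, 30, 38.
Linear molecule, 4 cuts → 5 fragments:
  1–9 → 9 bp
  10–22 → 13 bp
  23–30 → 8 bp
  31–38 → 8 bp
  39–116 → 78 bp
Sorted largest to smallest: 78, 13, 9, 8, 8 bp.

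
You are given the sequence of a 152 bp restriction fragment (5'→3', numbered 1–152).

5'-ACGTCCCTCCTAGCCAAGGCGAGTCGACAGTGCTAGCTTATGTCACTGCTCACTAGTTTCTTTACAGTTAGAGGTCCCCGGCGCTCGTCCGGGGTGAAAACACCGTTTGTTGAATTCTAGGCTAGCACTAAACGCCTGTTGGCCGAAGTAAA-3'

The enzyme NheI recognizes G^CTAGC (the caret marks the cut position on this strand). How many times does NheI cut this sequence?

2

GCTAGC occurs starting at positions 32, 121.
NheI cuts at 2 sites.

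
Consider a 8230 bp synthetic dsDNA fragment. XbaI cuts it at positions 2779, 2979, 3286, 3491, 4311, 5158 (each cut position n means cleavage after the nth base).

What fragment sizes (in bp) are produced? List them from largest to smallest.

3072, 2779, 847, 820, 307, 205, 200 bp

Linear molecule, 6 cuts → 7 fragments:
  2779 − 0 = 2779 bp
  2979 − 2779 = 200 bp
  3286 − 2979 = 307 bp
  3491 − 3286 = 205 bp
  4311 − 3491 = 820 bp
  5158 − 4311 = 847 bp
  8230 − 5158 = 3072 bp
Sorted largest to smallest: 3072, 2779, 847, 820, 307, 205, 200 bp.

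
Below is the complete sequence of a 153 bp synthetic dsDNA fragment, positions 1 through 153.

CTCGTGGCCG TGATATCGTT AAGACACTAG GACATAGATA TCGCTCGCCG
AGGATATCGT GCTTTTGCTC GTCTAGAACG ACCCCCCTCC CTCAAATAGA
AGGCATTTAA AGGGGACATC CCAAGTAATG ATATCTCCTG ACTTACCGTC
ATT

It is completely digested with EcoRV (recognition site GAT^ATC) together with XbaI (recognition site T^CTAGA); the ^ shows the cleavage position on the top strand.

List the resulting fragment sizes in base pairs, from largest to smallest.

60, 25, 21, 17, 16, 14 bp

EcoRV sites (GATATC) start at positions 12, 37, 53, 130.
EcoRV cuts after base 3 of each site, so after positions 14, 39, 55, 132.
The XbaI site (TCTAGA) starts at position 72.
XbaI cuts after the first base of each site, so after position 72.
Combined cut positions: 14, 39, 55, 72, 132.
Linear molecule, 5 cuts → 6 fragments:
  1–14 → 14 bp
  15–39 → 25 bp
  40–55 → 16 bp
  56–72 → 17 bp
  73–132 → 60 bp
  133–153 → 21 bp
Sorted largest to smallest: 60, 25, 21, 17, 16, 14 bp.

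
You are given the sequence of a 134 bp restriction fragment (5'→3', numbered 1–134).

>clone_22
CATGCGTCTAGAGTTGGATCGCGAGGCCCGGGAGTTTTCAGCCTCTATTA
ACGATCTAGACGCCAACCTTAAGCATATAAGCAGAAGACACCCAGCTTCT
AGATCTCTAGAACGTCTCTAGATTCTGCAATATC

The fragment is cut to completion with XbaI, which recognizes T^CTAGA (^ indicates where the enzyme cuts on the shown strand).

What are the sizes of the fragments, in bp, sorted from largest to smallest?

XbaI sites (TCTAGA) start at positions 7, 55, 98, 106, 117.
XbaI cuts after the first base of each site, so after positions 7, 55, 98, 106, 117.
Linear molecule, 5 cuts → 6 fragments:
  1–7 → 7 bp
  8–55 → 48 bp
  56–98 → 43 bp
  99–106 → 8 bp
  107–117 → 11 bp
  118–134 → 17 bp
Sorted largest to smallest: 48, 43, 17, 11, 8, 7 bp.

48, 43, 17, 11, 8, 7 bp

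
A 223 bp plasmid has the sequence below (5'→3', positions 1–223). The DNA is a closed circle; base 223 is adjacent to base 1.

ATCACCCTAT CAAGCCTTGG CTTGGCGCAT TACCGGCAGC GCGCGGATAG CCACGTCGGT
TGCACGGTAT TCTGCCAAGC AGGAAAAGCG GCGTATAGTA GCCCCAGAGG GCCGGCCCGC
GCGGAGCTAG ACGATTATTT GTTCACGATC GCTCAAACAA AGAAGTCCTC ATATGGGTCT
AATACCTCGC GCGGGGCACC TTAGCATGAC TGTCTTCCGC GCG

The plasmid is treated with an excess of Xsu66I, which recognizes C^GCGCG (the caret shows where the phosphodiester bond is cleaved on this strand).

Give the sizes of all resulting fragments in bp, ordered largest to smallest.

Xsu66I sites (CGCGCG) start at positions 40, 118, 188, 218.
Xsu66I cuts after the first base of each site, so after positions 40, 118, 188, 218.
Circular molecule, 4 cuts → 4 fragments:
  41–118 → 78 bp
  119–188 → 70 bp
  189–218 → 30 bp
  219–223 then 1–40 → 5 + 40 = 45 bp
Sorted largest to smallest: 78, 70, 45, 30 bp.

78, 70, 45, 30 bp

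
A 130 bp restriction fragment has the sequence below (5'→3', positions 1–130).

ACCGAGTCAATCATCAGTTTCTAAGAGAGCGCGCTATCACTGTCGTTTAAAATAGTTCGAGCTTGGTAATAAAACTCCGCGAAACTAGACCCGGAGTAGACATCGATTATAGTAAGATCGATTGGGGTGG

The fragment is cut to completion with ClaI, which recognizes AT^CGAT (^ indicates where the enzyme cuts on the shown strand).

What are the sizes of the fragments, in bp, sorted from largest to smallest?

103, 15, 12 bp

ClaI sites (ATCGAT) start at positions 102, 117.
ClaI cuts after base 2 of each site, so after positions 103, 118.
Linear molecule, 2 cuts → 3 fragments:
  1–103 → 103 bp
  104–118 → 15 bp
  119–130 → 12 bp
Sorted largest to smallest: 103, 15, 12 bp.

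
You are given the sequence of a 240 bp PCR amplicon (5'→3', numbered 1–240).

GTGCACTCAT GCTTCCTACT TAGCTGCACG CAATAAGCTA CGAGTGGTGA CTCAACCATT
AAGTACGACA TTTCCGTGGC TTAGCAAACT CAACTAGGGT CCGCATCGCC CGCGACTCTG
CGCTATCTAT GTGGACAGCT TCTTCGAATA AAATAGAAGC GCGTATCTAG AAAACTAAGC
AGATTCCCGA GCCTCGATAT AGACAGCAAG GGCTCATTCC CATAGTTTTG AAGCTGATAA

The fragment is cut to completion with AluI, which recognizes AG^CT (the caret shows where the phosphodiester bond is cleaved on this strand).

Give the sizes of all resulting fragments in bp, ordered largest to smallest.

101, 95, 23, 14, 7 bp

AluI sites (AGCT) start at positions 22, 36, 137, 232.
AluI cuts after base 2 of each site, so after positions 23, 37, 138, 233.
Linear molecule, 4 cuts → 5 fragments:
  1–23 → 23 bp
  24–37 → 14 bp
  38–138 → 101 bp
  139–233 → 95 bp
  234–240 → 7 bp
Sorted largest to smallest: 101, 95, 23, 14, 7 bp.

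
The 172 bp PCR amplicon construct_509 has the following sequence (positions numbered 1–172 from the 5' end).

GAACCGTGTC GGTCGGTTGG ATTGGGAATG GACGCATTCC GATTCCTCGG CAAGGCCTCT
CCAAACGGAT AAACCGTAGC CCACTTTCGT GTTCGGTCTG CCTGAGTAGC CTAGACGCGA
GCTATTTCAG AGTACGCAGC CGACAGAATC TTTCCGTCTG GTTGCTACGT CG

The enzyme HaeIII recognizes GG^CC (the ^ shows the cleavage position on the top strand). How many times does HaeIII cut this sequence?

GGCC occurs starting at position 54.
HaeIII cuts at 1 site.

1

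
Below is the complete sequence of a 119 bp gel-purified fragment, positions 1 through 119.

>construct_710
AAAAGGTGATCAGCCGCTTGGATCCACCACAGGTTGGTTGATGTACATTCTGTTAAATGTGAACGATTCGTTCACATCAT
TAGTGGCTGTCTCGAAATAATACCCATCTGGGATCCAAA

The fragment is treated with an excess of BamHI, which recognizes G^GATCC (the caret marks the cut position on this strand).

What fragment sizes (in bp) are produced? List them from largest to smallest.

91, 20, 8 bp

BamHI sites (GGATCC) start at positions 20, 111.
BamHI cuts after the first base of each site, so after positions 20, 111.
Linear molecule, 2 cuts → 3 fragments:
  1–20 → 20 bp
  21–111 → 91 bp
  112–119 → 8 bp
Sorted largest to smallest: 91, 20, 8 bp.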